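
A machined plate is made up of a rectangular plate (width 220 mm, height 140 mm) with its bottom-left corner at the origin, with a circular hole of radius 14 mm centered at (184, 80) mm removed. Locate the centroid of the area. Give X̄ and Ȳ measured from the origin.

Part | A | x̄ᵢ | ȳᵢ | A·x̄ᵢ | A·ȳᵢ
plate | 30800.00 | 110.00 | 70.00 | 3388000.00 | 2156000.00
hole | -615.75 | 184.00 | 80.00 | -113298.40 | -49260.17
Σ | 30184.25 |  |  | 3274701.60 | 2106739.83
X̄ = 3274701.60 / 30184.25 = 108.49 mm
Ȳ = 2106739.83 / 30184.25 = 69.80 mm

X̄ = 108.49 mm, Ȳ = 69.80 mm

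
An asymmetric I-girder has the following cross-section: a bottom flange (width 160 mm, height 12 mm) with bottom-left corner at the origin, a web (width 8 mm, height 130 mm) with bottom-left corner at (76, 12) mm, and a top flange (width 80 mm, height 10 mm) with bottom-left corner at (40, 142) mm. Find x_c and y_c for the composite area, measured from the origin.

x_c = 80.00 mm, y_c = 55.64 mm

Part | A | x̄ᵢ | ȳᵢ | A·x̄ᵢ | A·ȳᵢ
bottom flange | 1920.00 | 80.00 | 6.00 | 153600.00 | 11520.00
web | 1040.00 | 80.00 | 77.00 | 83200.00 | 80080.00
top flange | 800.00 | 80.00 | 147.00 | 64000.00 | 117600.00
Σ | 3760.00 |  |  | 300800.00 | 209200.00
x_c = 300800.00 / 3760.00 = 80.00 mm
y_c = 209200.00 / 3760.00 = 55.64 mm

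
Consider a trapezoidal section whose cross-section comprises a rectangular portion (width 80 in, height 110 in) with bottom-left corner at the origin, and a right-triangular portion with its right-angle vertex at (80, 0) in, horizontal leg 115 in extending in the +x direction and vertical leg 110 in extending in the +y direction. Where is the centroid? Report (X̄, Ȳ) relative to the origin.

rectangular portion: A = 80 × 110 = 8800.00, centroid at (40.00, 55.00).
triangular portion: A = ½·115·110 = 6325.00, centroid at (118.33, 36.67).
ΣA = 15125.00 in², ΣAX̄ = 1100458.33 in³, ΣAȲ = 715916.67 in³.
X̄ = 1100458.33/15125.00 = 72.76 in; Ȳ = 715916.67/15125.00 = 47.33 in.

X̄ = 72.76 in, Ȳ = 47.33 in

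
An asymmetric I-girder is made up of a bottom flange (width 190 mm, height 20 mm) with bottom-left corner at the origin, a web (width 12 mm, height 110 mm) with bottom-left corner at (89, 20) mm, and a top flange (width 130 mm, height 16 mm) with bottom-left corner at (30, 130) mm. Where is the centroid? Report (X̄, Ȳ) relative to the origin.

bottom flange: A = 190 × 20 = 3800.00, centroid at (95.00, 10.00).
web: A = 12 × 110 = 1320.00, centroid at (95.00, 75.00).
top flange: A = 130 × 16 = 2080.00, centroid at (95.00, 138.00).
ΣA = 7200.00 mm²
ΣAX̄ = (3800.00)(95.00) + (1320.00)(95.00) + (2080.00)(95.00) = 684000.00 mm³
ΣAȲ = (3800.00)(10.00) + (1320.00)(75.00) + (2080.00)(138.00) = 424040.00 mm³
X̄ = 684000.00 / 7200.00 = 95.00 mm
Ȳ = 424040.00 / 7200.00 = 58.89 mm

X̄ = 95.00 mm, Ȳ = 58.89 mm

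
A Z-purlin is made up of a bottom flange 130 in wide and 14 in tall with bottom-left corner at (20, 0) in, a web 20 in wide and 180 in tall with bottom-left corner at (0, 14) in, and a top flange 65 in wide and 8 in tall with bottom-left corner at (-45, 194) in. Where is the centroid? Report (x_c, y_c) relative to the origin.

bottom flange: A = 130 × 14 = 1820.00, centroid at (85.00, 7.00).
web: A = 20 × 180 = 3600.00, centroid at (10.00, 104.00).
top flange: A = 65 × 8 = 520.00, centroid at (-12.50, 198.00).
ΣA = 5940.00 in²
ΣAx_c = (1820.00)(85.00) + (3600.00)(10.00) + (520.00)(-12.50) = 184200.00 in³
ΣAy_c = (1820.00)(7.00) + (3600.00)(104.00) + (520.00)(198.00) = 490100.00 in³
x_c = 184200.00 / 5940.00 = 31.01 in
y_c = 490100.00 / 5940.00 = 82.51 in

x_c = 31.01 in, y_c = 82.51 in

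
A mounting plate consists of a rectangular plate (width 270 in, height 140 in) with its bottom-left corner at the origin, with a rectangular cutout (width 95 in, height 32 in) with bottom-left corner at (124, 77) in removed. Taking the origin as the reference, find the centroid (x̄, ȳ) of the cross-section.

x̄ = 131.81 in, ȳ = 67.99 in

plate: A = 270 × 140 = 37800.00, centroid at (135.00, 70.00).
hole: A = −(95 × 32) = -3040.00, centroid at (171.50, 93.00).
ΣA = 34760.00 in², ΣAx̄ = 4581640.00 in³, ΣAȳ = 2363280.00 in³.
x̄ = 4581640.00/34760.00 = 131.81 in; ȳ = 2363280.00/34760.00 = 67.99 in.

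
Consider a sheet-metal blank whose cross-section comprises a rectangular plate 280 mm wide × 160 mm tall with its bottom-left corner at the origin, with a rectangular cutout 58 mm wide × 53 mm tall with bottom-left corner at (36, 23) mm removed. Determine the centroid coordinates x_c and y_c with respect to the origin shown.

x_c = 145.53 mm, y_c = 82.25 mm

plate: A = 280 × 160 = 44800.00, centroid at (140.00, 80.00).
hole: A = −(58 × 53) = -3074.00, centroid at (65.00, 49.50).
ΣA = 41726.00 mm²
ΣAx_c = (44800.00)(140.00) + (-3074.00)(65.00) = 6072190.00 mm³
ΣAy_c = (44800.00)(80.00) + (-3074.00)(49.50) = 3431837.00 mm³
x_c = 6072190.00 / 41726.00 = 145.53 mm
y_c = 3431837.00 / 41726.00 = 82.25 mm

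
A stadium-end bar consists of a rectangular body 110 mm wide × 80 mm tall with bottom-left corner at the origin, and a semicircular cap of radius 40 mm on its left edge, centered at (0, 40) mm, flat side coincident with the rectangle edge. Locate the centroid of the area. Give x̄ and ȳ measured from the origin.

Part | A | x̄ᵢ | ȳᵢ | A·x̄ᵢ | A·ȳᵢ
rectangular body | 8800.00 | 55.00 | 40.00 | 484000.00 | 352000.00
semicircular end | 2513.27 | -16.98 | 40.00 | -42666.67 | 100530.96
Σ | 11313.27 |  |  | 441333.33 | 452530.96
x̄ = 441333.33 / 11313.27 = 39.01 mm
ȳ = 452530.96 / 11313.27 = 40.00 mm

x̄ = 39.01 mm, ȳ = 40.00 mm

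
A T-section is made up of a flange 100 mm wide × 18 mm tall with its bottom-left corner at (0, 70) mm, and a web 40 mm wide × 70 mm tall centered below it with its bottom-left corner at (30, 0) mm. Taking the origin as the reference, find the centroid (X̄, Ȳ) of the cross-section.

X̄ = 50.00 mm, Ȳ = 52.22 mm

web: A = 40 × 70 = 2800.00, centroid at (50.00, 35.00).
flange: A = 100 × 18 = 1800.00, centroid at (50.00, 79.00).
ΣA = 4600.00 mm², ΣAX̄ = 230000.00 mm³, ΣAȲ = 240200.00 mm³.
X̄ = 230000.00/4600.00 = 50.00 mm; Ȳ = 240200.00/4600.00 = 52.22 mm.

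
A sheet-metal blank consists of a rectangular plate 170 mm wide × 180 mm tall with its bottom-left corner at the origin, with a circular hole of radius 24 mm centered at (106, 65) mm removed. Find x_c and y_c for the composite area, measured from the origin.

Part | A | x̄ᵢ | ȳᵢ | A·x̄ᵢ | A·ȳᵢ
plate | 30600.00 | 85.00 | 90.00 | 2601000.00 | 2754000.00
hole | -1809.56 | 106.00 | 65.00 | -191813.08 | -117621.23
Σ | 28790.44 |  |  | 2409186.92 | 2636378.77
x_c = 2409186.92 / 28790.44 = 83.68 mm
y_c = 2636378.77 / 28790.44 = 91.57 mm

x_c = 83.68 mm, y_c = 91.57 mm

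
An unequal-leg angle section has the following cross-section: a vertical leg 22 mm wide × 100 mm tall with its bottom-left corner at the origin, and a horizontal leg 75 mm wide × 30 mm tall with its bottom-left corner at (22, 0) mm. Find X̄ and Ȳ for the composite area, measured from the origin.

Part | A | x̄ᵢ | ȳᵢ | A·x̄ᵢ | A·ȳᵢ
vertical leg | 2200.00 | 11.00 | 50.00 | 24200.00 | 110000.00
horizontal leg | 2250.00 | 59.50 | 15.00 | 133875.00 | 33750.00
Σ | 4450.00 |  |  | 158075.00 | 143750.00
X̄ = 158075.00 / 4450.00 = 35.52 mm
Ȳ = 143750.00 / 4450.00 = 32.30 mm

X̄ = 35.52 mm, Ȳ = 32.30 mm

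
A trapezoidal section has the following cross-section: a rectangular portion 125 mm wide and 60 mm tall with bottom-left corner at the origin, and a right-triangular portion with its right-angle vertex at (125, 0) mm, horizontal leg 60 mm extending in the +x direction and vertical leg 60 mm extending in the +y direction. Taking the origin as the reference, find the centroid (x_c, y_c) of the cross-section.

rectangular portion: A = 125 × 60 = 7500.00, centroid at (62.50, 30.00).
triangular portion: A = ½·60·60 = 1800.00, centroid at (145.00, 20.00).
ΣA = 9300.00 mm², ΣAx_c = 729750.00 mm³, ΣAy_c = 261000.00 mm³.
x_c = 729750.00/9300.00 = 78.47 mm; y_c = 261000.00/9300.00 = 28.06 mm.

x_c = 78.47 mm, y_c = 28.06 mm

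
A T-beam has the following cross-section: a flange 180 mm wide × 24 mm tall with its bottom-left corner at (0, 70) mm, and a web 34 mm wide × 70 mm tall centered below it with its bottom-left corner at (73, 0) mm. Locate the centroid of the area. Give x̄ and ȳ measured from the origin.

x̄ = 90.00 mm, ȳ = 65.30 mm

web: A = 34 × 70 = 2380.00, centroid at (90.00, 35.00).
flange: A = 180 × 24 = 4320.00, centroid at (90.00, 82.00).
ΣA = 6700.00 mm²
ΣAx̄ = (2380.00)(90.00) + (4320.00)(90.00) = 603000.00 mm³
ΣAȳ = (2380.00)(35.00) + (4320.00)(82.00) = 437540.00 mm³
x̄ = 603000.00 / 6700.00 = 90.00 mm
ȳ = 437540.00 / 6700.00 = 65.30 mm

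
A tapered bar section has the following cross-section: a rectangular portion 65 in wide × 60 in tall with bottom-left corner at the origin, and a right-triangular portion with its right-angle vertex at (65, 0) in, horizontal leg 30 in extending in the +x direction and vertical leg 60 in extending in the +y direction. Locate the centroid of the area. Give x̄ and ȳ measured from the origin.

x̄ = 40.47 in, ȳ = 28.12 in

Part | A | x̄ᵢ | ȳᵢ | A·x̄ᵢ | A·ȳᵢ
rectangular portion | 3900.00 | 32.50 | 30.00 | 126750.00 | 117000.00
triangular portion | 900.00 | 75.00 | 20.00 | 67500.00 | 18000.00
Σ | 4800.00 |  |  | 194250.00 | 135000.00
x̄ = 194250.00 / 4800.00 = 40.47 in
ȳ = 135000.00 / 4800.00 = 28.12 in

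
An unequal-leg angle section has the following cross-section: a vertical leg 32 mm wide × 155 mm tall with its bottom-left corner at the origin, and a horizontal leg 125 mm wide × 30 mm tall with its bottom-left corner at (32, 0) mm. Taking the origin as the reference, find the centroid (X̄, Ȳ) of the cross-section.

X̄ = 49.80 mm, Ȳ = 50.59 mm

vertical leg: A = 32 × 155 = 4960.00, centroid at (16.00, 77.50).
horizontal leg: A = 125 × 30 = 3750.00, centroid at (94.50, 15.00).
ΣA = 8710.00 mm²
ΣAX̄ = (4960.00)(16.00) + (3750.00)(94.50) = 433735.00 mm³
ΣAȲ = (4960.00)(77.50) + (3750.00)(15.00) = 440650.00 mm³
X̄ = 433735.00 / 8710.00 = 49.80 mm
Ȳ = 440650.00 / 8710.00 = 50.59 mm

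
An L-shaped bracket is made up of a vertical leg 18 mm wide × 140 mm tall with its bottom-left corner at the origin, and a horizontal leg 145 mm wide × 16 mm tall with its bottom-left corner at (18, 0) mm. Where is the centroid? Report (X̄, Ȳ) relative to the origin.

X̄ = 48.07 mm, Ȳ = 40.28 mm

vertical leg: A = 18 × 140 = 2520.00, centroid at (9.00, 70.00).
horizontal leg: A = 145 × 16 = 2320.00, centroid at (90.50, 8.00).
ΣA = 4840.00 mm², ΣAX̄ = 232640.00 mm³, ΣAȲ = 194960.00 mm³.
X̄ = 232640.00/4840.00 = 48.07 mm; Ȳ = 194960.00/4840.00 = 40.28 mm.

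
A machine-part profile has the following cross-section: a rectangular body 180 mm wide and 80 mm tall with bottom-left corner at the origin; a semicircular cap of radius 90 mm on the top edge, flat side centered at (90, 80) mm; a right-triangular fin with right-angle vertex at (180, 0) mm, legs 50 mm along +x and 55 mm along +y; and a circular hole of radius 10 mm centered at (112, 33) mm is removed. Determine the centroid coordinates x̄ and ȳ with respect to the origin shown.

Part | A | x̄ᵢ | ȳᵢ | A·x̄ᵢ | A·ȳᵢ
rectangular body | 14400.00 | 90.00 | 40.00 | 1296000.00 | 576000.00
semicircular top | 12723.45 | 90.00 | 118.20 | 1145110.52 | 1503876.02
triangular fin | 1375.00 | 196.67 | 18.33 | 270416.67 | 25208.33
hole | -314.16 | 112.00 | 33.00 | -35185.84 | -10367.26
Σ | 28184.29 |  |  | 2676341.35 | 2094717.10
x̄ = 2676341.35 / 28184.29 = 94.96 mm
ȳ = 2094717.10 / 28184.29 = 74.32 mm

x̄ = 94.96 mm, ȳ = 74.32 mm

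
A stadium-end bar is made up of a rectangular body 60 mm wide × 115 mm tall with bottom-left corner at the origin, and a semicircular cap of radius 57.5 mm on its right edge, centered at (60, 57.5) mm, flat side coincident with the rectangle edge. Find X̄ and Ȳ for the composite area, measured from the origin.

rectangular body: A = 60 × 115 = 6900.00, centroid at (30.00, 57.50).
semicircular end: A = ½π·57.5² = 5193.45, centroid at (84.40, 57.50).
ΣA = 12093.45 mm², ΣAX̄ = 645346.30 mm³, ΣAȲ = 695373.11 mm³.
X̄ = 645346.30/12093.45 = 53.36 mm; Ȳ = 695373.11/12093.45 = 57.50 mm.

X̄ = 53.36 mm, Ȳ = 57.50 mm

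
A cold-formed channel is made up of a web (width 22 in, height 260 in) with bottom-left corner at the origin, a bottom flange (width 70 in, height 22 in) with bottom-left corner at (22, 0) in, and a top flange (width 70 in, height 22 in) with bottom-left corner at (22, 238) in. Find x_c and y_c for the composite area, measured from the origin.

Part | A | x̄ᵢ | ȳᵢ | A·x̄ᵢ | A·ȳᵢ
web | 5720.00 | 11.00 | 130.00 | 62920.00 | 743600.00
bottom flange | 1540.00 | 57.00 | 11.00 | 87780.00 | 16940.00
top flange | 1540.00 | 57.00 | 249.00 | 87780.00 | 383460.00
Σ | 8800.00 |  |  | 238480.00 | 1144000.00
x_c = 238480.00 / 8800.00 = 27.10 in
y_c = 1144000.00 / 8800.00 = 130.00 in

x_c = 27.10 in, y_c = 130.00 in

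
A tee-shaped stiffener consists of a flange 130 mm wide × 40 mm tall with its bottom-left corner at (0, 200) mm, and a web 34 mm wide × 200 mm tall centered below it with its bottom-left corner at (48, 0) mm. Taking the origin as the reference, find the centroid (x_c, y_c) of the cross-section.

web: A = 34 × 200 = 6800.00, centroid at (65.00, 100.00).
flange: A = 130 × 40 = 5200.00, centroid at (65.00, 220.00).
ΣA = 12000.00 mm²
ΣAx_c = (6800.00)(65.00) + (5200.00)(65.00) = 780000.00 mm³
ΣAy_c = (6800.00)(100.00) + (5200.00)(220.00) = 1824000.00 mm³
x_c = 780000.00 / 12000.00 = 65.00 mm
y_c = 1824000.00 / 12000.00 = 152.00 mm

x_c = 65.00 mm, y_c = 152.00 mm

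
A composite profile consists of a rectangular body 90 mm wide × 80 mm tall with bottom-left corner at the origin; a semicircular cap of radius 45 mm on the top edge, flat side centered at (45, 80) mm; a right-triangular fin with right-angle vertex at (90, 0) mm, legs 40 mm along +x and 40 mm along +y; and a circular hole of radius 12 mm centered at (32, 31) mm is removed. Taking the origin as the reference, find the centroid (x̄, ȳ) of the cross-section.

x̄ = 49.90 mm, ȳ = 55.91 mm

rectangular body: A = 90 × 80 = 7200.00, centroid at (45.00, 40.00).
semicircular top: A = ½π·45² = 3180.86, centroid at (45.00, 99.10).
triangular fin: A = ½·40·40 = 800.00, centroid at (103.33, 13.33).
hole: A = −π·12² = -452.39, centroid at (32.00, 31.00).
ΣA = 10728.47 mm², ΣAx̄ = 535329.02 mm³, ΣAȳ = 599861.60 mm³.
x̄ = 535329.02/10728.47 = 49.90 mm; ȳ = 599861.60/10728.47 = 55.91 mm.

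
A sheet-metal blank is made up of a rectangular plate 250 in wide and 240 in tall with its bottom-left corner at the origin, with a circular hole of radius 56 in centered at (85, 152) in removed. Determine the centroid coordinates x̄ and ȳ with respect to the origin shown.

Part | A | x̄ᵢ | ȳᵢ | A·x̄ᵢ | A·ȳᵢ
plate | 60000.00 | 125.00 | 120.00 | 7500000.00 | 7200000.00
hole | -9852.03 | 85.00 | 152.00 | -837422.94 | -1497509.25
Σ | 50147.97 |  |  | 6662577.06 | 5702490.75
x̄ = 6662577.06 / 50147.97 = 132.86 in
ȳ = 5702490.75 / 50147.97 = 113.71 in

x̄ = 132.86 in, ȳ = 113.71 in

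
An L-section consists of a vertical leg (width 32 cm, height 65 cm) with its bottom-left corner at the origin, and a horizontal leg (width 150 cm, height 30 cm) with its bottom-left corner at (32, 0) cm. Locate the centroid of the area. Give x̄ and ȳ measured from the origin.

Part | A | x̄ᵢ | ȳᵢ | A·x̄ᵢ | A·ȳᵢ
vertical leg | 2080.00 | 16.00 | 32.50 | 33280.00 | 67600.00
horizontal leg | 4500.00 | 107.00 | 15.00 | 481500.00 | 67500.00
Σ | 6580.00 |  |  | 514780.00 | 135100.00
x̄ = 514780.00 / 6580.00 = 78.23 cm
ȳ = 135100.00 / 6580.00 = 20.53 cm

x̄ = 78.23 cm, ȳ = 20.53 cm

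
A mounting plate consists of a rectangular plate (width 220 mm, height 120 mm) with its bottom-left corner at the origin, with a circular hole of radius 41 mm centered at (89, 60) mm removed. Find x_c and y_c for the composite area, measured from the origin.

plate: A = 220 × 120 = 26400.00, centroid at (110.00, 60.00).
hole: A = −π·41² = -5281.02, centroid at (89.00, 60.00).
ΣA = 21118.98 mm²
ΣAx_c = (26400.00)(110.00) + (-5281.02)(89.00) = 2433989.46 mm³
ΣAy_c = (26400.00)(60.00) + (-5281.02)(60.00) = 1267138.96 mm³
x_c = 2433989.46 / 21118.98 = 115.25 mm
y_c = 1267138.96 / 21118.98 = 60.00 mm

x_c = 115.25 mm, y_c = 60.00 mm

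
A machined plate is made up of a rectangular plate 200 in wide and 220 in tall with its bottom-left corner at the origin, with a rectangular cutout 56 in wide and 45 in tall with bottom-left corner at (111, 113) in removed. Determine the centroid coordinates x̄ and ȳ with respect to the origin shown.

plate: A = 200 × 220 = 44000.00, centroid at (100.00, 110.00).
hole: A = −(56 × 45) = -2520.00, centroid at (139.00, 135.50).
ΣA = 41480.00 in²
ΣAx̄ = (44000.00)(100.00) + (-2520.00)(139.00) = 4049720.00 in³
ΣAȳ = (44000.00)(110.00) + (-2520.00)(135.50) = 4498540.00 in³
x̄ = 4049720.00 / 41480.00 = 97.63 in
ȳ = 4498540.00 / 41480.00 = 108.45 in

x̄ = 97.63 in, ȳ = 108.45 in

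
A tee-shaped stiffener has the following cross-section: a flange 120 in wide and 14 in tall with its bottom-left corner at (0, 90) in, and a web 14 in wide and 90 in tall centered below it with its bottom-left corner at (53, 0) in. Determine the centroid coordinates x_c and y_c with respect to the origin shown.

web: A = 14 × 90 = 1260.00, centroid at (60.00, 45.00).
flange: A = 120 × 14 = 1680.00, centroid at (60.00, 97.00).
ΣA = 2940.00 in²
ΣAx_c = (1260.00)(60.00) + (1680.00)(60.00) = 176400.00 in³
ΣAy_c = (1260.00)(45.00) + (1680.00)(97.00) = 219660.00 in³
x_c = 176400.00 / 2940.00 = 60.00 in
y_c = 219660.00 / 2940.00 = 74.71 in

x_c = 60.00 in, y_c = 74.71 in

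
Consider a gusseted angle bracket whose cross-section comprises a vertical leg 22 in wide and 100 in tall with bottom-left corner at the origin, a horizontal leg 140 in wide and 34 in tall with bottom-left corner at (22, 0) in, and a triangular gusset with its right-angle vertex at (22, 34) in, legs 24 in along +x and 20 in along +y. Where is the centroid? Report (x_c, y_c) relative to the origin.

Part | A | x̄ᵢ | ȳᵢ | A·x̄ᵢ | A·ȳᵢ
vertical leg | 2200.00 | 11.00 | 50.00 | 24200.00 | 110000.00
horizontal leg | 4760.00 | 92.00 | 17.00 | 437920.00 | 80920.00
gusset | 240.00 | 30.00 | 40.67 | 7200.00 | 9760.00
Σ | 7200.00 |  |  | 469320.00 | 200680.00
x_c = 469320.00 / 7200.00 = 65.18 in
y_c = 200680.00 / 7200.00 = 27.87 in

x_c = 65.18 in, y_c = 27.87 in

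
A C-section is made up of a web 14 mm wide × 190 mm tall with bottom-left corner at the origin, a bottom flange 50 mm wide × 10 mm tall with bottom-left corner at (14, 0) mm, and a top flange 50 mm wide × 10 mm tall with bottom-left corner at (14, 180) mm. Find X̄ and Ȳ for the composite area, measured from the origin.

web: A = 14 × 190 = 2660.00, centroid at (7.00, 95.00).
bottom flange: A = 50 × 10 = 500.00, centroid at (39.00, 5.00).
top flange: A = 50 × 10 = 500.00, centroid at (39.00, 185.00).
ΣA = 3660.00 mm², ΣAX̄ = 57620.00 mm³, ΣAȲ = 347700.00 mm³.
X̄ = 57620.00/3660.00 = 15.74 mm; Ȳ = 347700.00/3660.00 = 95.00 mm.

X̄ = 15.74 mm, Ȳ = 95.00 mm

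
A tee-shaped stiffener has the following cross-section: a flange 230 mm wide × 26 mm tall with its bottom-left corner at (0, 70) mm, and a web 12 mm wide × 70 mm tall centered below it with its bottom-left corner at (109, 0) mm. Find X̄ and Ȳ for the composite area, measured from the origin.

X̄ = 115.00 mm, Ȳ = 77.09 mm

web: A = 12 × 70 = 840.00, centroid at (115.00, 35.00).
flange: A = 230 × 26 = 5980.00, centroid at (115.00, 83.00).
ΣA = 6820.00 mm², ΣAX̄ = 784300.00 mm³, ΣAȲ = 525740.00 mm³.
X̄ = 784300.00/6820.00 = 115.00 mm; Ȳ = 525740.00/6820.00 = 77.09 mm.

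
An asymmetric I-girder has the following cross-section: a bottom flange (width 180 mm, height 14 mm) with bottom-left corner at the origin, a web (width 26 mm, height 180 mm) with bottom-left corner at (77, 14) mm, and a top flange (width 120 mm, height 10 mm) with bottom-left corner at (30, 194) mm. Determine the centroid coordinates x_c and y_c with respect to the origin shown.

x_c = 90.00 mm, y_c = 88.47 mm

bottom flange: A = 180 × 14 = 2520.00, centroid at (90.00, 7.00).
web: A = 26 × 180 = 4680.00, centroid at (90.00, 104.00).
top flange: A = 120 × 10 = 1200.00, centroid at (90.00, 199.00).
ΣA = 8400.00 mm², ΣAx_c = 756000.00 mm³, ΣAy_c = 743160.00 mm³.
x_c = 756000.00/8400.00 = 90.00 mm; y_c = 743160.00/8400.00 = 88.47 mm.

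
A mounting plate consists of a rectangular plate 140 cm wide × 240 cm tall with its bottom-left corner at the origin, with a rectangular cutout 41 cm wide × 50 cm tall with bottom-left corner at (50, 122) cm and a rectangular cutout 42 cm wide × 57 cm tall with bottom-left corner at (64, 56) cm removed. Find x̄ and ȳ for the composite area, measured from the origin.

Part | A | x̄ᵢ | ȳᵢ | A·x̄ᵢ | A·ȳᵢ
plate | 33600.00 | 70.00 | 120.00 | 2352000.00 | 4032000.00
hole 1 | -2050.00 | 70.50 | 147.00 | -144525.00 | -301350.00
hole 2 | -2394.00 | 85.00 | 84.50 | -203490.00 | -202293.00
Σ | 29156.00 |  |  | 2003985.00 | 3528357.00
x̄ = 2003985.00 / 29156.00 = 68.73 cm
ȳ = 3528357.00 / 29156.00 = 121.02 cm

x̄ = 68.73 cm, ȳ = 121.02 cm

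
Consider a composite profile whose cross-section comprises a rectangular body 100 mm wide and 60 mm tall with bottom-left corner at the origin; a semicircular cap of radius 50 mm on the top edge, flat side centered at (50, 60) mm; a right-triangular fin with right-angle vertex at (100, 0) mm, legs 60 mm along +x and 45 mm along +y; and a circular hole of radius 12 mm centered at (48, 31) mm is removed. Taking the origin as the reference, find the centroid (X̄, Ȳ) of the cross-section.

Part | A | x̄ᵢ | ȳᵢ | A·x̄ᵢ | A·ȳᵢ
rectangular body | 6000.00 | 50.00 | 30.00 | 300000.00 | 180000.00
semicircular top | 3926.99 | 50.00 | 81.22 | 196349.54 | 318952.78
triangular fin | 1350.00 | 120.00 | 15.00 | 162000.00 | 20250.00
hole | -452.39 | 48.00 | 31.00 | -21714.69 | -14024.07
Σ | 10824.60 |  |  | 636634.85 | 505178.71
X̄ = 636634.85 / 10824.60 = 58.81 mm
Ȳ = 505178.71 / 10824.60 = 46.67 mm

X̄ = 58.81 mm, Ȳ = 46.67 mm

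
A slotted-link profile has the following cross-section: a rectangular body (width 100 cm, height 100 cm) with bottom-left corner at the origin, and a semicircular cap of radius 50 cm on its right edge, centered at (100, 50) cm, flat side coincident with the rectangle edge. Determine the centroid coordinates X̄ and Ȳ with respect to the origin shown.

X̄ = 70.08 cm, Ȳ = 50.00 cm

Part | A | x̄ᵢ | ȳᵢ | A·x̄ᵢ | A·ȳᵢ
rectangular body | 10000.00 | 50.00 | 50.00 | 500000.00 | 500000.00
semicircular end | 3926.99 | 121.22 | 50.00 | 476032.42 | 196349.54
Σ | 13926.99 |  |  | 976032.42 | 696349.54
X̄ = 976032.42 / 13926.99 = 70.08 cm
Ȳ = 696349.54 / 13926.99 = 50.00 cm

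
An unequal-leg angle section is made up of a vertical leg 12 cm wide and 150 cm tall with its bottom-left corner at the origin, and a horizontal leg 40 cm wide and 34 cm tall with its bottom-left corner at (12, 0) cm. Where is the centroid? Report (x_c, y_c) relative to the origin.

x_c = 17.19 cm, y_c = 50.04 cm

vertical leg: A = 12 × 150 = 1800.00, centroid at (6.00, 75.00).
horizontal leg: A = 40 × 34 = 1360.00, centroid at (32.00, 17.00).
ΣA = 3160.00 cm², ΣAx_c = 54320.00 cm³, ΣAy_c = 158120.00 cm³.
x_c = 54320.00/3160.00 = 17.19 cm; y_c = 158120.00/3160.00 = 50.04 cm.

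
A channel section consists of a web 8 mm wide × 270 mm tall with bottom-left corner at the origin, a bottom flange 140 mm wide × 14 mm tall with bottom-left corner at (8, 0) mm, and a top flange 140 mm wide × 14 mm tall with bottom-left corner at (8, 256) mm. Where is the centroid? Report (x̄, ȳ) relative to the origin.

web: A = 8 × 270 = 2160.00, centroid at (4.00, 135.00).
bottom flange: A = 140 × 14 = 1960.00, centroid at (78.00, 7.00).
top flange: A = 140 × 14 = 1960.00, centroid at (78.00, 263.00).
ΣA = 6080.00 mm²
ΣAx̄ = (2160.00)(4.00) + (1960.00)(78.00) + (1960.00)(78.00) = 314400.00 mm³
ΣAȳ = (2160.00)(135.00) + (1960.00)(7.00) + (1960.00)(263.00) = 820800.00 mm³
x̄ = 314400.00 / 6080.00 = 51.71 mm
ȳ = 820800.00 / 6080.00 = 135.00 mm

x̄ = 51.71 mm, ȳ = 135.00 mm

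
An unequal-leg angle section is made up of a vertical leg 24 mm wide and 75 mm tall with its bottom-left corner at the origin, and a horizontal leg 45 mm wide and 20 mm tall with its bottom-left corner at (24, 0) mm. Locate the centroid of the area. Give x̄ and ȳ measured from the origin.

x̄ = 23.50 mm, ȳ = 28.33 mm

vertical leg: A = 24 × 75 = 1800.00, centroid at (12.00, 37.50).
horizontal leg: A = 45 × 20 = 900.00, centroid at (46.50, 10.00).
ΣA = 2700.00 mm²
ΣAx̄ = (1800.00)(12.00) + (900.00)(46.50) = 63450.00 mm³
ΣAȳ = (1800.00)(37.50) + (900.00)(10.00) = 76500.00 mm³
x̄ = 63450.00 / 2700.00 = 23.50 mm
ȳ = 76500.00 / 2700.00 = 28.33 mm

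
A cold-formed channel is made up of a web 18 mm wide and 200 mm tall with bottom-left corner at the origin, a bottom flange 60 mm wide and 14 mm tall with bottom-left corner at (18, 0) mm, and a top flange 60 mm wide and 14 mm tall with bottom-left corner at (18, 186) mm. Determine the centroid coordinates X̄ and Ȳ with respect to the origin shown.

Part | A | x̄ᵢ | ȳᵢ | A·x̄ᵢ | A·ȳᵢ
web | 3600.00 | 9.00 | 100.00 | 32400.00 | 360000.00
bottom flange | 840.00 | 48.00 | 7.00 | 40320.00 | 5880.00
top flange | 840.00 | 48.00 | 193.00 | 40320.00 | 162120.00
Σ | 5280.00 |  |  | 113040.00 | 528000.00
X̄ = 113040.00 / 5280.00 = 21.41 mm
Ȳ = 528000.00 / 5280.00 = 100.00 mm

X̄ = 21.41 mm, Ȳ = 100.00 mm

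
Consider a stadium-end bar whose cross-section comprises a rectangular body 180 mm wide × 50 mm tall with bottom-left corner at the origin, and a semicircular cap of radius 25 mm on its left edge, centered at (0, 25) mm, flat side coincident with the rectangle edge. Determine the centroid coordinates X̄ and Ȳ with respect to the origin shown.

X̄ = 80.10 mm, Ȳ = 25.00 mm

rectangular body: A = 180 × 50 = 9000.00, centroid at (90.00, 25.00).
semicircular end: A = ½π·25² = 981.75, centroid at (-10.61, 25.00).
ΣA = 9981.75 mm²
ΣAX̄ = (9000.00)(90.00) + (981.75)(-10.61) = 799583.33 mm³
ΣAȲ = (9000.00)(25.00) + (981.75)(25.00) = 249543.69 mm³
X̄ = 799583.33 / 9981.75 = 80.10 mm
Ȳ = 249543.69 / 9981.75 = 25.00 mm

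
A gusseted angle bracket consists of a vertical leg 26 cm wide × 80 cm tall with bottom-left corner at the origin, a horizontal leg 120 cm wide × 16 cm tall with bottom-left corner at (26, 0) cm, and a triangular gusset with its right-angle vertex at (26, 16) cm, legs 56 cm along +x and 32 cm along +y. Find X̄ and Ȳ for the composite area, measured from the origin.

X̄ = 47.42 cm, Ȳ = 25.01 cm

Part | A | x̄ᵢ | ȳᵢ | A·x̄ᵢ | A·ȳᵢ
vertical leg | 2080.00 | 13.00 | 40.00 | 27040.00 | 83200.00
horizontal leg | 1920.00 | 86.00 | 8.00 | 165120.00 | 15360.00
gusset | 896.00 | 44.67 | 26.67 | 40021.33 | 23893.33
Σ | 4896.00 |  |  | 232181.33 | 122453.33
X̄ = 232181.33 / 4896.00 = 47.42 cm
Ȳ = 122453.33 / 4896.00 = 25.01 cm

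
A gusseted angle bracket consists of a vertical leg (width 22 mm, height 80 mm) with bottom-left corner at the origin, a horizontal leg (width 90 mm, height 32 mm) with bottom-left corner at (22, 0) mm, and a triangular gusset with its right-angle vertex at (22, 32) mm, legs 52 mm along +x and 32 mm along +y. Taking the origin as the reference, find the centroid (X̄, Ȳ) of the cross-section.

X̄ = 44.78 mm, Ȳ = 27.77 mm

vertical leg: A = 22 × 80 = 1760.00, centroid at (11.00, 40.00).
horizontal leg: A = 90 × 32 = 2880.00, centroid at (67.00, 16.00).
gusset: A = ½·52·32 = 832.00, centroid at (39.33, 42.67).
ΣA = 5472.00 mm², ΣAX̄ = 245045.33 mm³, ΣAȲ = 151978.67 mm³.
X̄ = 245045.33/5472.00 = 44.78 mm; Ȳ = 151978.67/5472.00 = 27.77 mm.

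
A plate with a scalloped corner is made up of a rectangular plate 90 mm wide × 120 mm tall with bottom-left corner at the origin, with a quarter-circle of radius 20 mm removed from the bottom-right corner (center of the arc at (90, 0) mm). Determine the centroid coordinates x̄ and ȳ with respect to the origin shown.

x̄ = 43.91 mm, ȳ = 61.54 mm

plate: A = 90 × 120 = 10800.00, centroid at (45.00, 60.00).
removed quarter-circle: A = −¼π·20² = -314.16, centroid at (81.51, 8.49).
ΣA = 10485.84 mm², ΣAx̄ = 460392.33 mm³, ΣAȳ = 645333.33 mm³.
x̄ = 460392.33/10485.84 = 43.91 mm; ȳ = 645333.33/10485.84 = 61.54 mm.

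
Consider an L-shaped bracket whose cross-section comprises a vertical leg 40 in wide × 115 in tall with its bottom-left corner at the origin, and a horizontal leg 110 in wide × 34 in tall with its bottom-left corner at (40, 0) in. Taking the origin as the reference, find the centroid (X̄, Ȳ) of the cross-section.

X̄ = 53.63 in, Ȳ = 39.34 in

vertical leg: A = 40 × 115 = 4600.00, centroid at (20.00, 57.50).
horizontal leg: A = 110 × 34 = 3740.00, centroid at (95.00, 17.00).
ΣA = 8340.00 in², ΣAX̄ = 447300.00 in³, ΣAȲ = 328080.00 in³.
X̄ = 447300.00/8340.00 = 53.63 in; Ȳ = 328080.00/8340.00 = 39.34 in.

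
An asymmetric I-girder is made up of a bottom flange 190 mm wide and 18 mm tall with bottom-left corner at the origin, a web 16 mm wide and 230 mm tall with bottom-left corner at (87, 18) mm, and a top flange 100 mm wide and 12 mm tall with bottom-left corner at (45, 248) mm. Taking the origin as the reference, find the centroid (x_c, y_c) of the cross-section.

bottom flange: A = 190 × 18 = 3420.00, centroid at (95.00, 9.00).
web: A = 16 × 230 = 3680.00, centroid at (95.00, 133.00).
top flange: A = 100 × 12 = 1200.00, centroid at (95.00, 254.00).
ΣA = 8300.00 mm², ΣAx_c = 788500.00 mm³, ΣAy_c = 825020.00 mm³.
x_c = 788500.00/8300.00 = 95.00 mm; y_c = 825020.00/8300.00 = 99.40 mm.

x_c = 95.00 mm, y_c = 99.40 mm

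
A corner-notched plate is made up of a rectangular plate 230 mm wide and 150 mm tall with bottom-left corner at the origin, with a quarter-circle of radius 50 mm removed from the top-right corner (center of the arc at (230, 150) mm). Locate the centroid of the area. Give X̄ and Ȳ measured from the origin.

X̄ = 109.34 mm, Ȳ = 71.75 mm

plate: A = 230 × 150 = 34500.00, centroid at (115.00, 75.00).
removed quarter-circle: A = −¼π·50² = -1963.50, centroid at (208.78, 128.78).
ΣA = 32536.50 mm²
ΣAX̄ = (34500.00)(115.00) + (-1963.50)(208.78) = 3557562.72 mm³
ΣAȲ = (34500.00)(75.00) + (-1963.50)(128.78) = 2334642.36 mm³
X̄ = 3557562.72 / 32536.50 = 109.34 mm
Ȳ = 2334642.36 / 32536.50 = 71.75 mm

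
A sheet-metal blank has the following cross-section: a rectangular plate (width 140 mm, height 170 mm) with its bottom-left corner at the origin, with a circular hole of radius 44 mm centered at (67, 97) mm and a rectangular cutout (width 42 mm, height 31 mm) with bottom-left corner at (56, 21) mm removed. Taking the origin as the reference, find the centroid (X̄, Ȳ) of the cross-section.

plate: A = 140 × 170 = 23800.00, centroid at (70.00, 85.00).
hole 1: A = −π·44² = -6082.12, centroid at (67.00, 97.00).
hole 2: A = −(42 × 31) = -1302.00, centroid at (77.00, 36.50).
ΣA = 16415.88 mm², ΣAX̄ = 1158243.73 mm³, ΣAȲ = 1385511.03 mm³.
X̄ = 1158243.73/16415.88 = 70.56 mm; Ȳ = 1385511.03/16415.88 = 84.40 mm.

X̄ = 70.56 mm, Ȳ = 84.40 mm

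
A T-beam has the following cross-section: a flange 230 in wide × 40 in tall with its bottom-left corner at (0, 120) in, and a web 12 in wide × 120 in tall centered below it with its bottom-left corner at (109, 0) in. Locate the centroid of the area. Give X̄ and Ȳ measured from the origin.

web: A = 12 × 120 = 1440.00, centroid at (115.00, 60.00).
flange: A = 230 × 40 = 9200.00, centroid at (115.00, 140.00).
ΣA = 10640.00 in²
ΣAX̄ = (1440.00)(115.00) + (9200.00)(115.00) = 1223600.00 in³
ΣAȲ = (1440.00)(60.00) + (9200.00)(140.00) = 1374400.00 in³
X̄ = 1223600.00 / 10640.00 = 115.00 in
Ȳ = 1374400.00 / 10640.00 = 129.17 in

X̄ = 115.00 in, Ȳ = 129.17 in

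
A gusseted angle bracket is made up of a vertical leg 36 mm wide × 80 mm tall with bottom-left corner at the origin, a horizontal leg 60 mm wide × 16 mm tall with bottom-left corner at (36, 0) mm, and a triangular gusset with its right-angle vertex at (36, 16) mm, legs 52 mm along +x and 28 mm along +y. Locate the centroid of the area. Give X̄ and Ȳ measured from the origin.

vertical leg: A = 36 × 80 = 2880.00, centroid at (18.00, 40.00).
horizontal leg: A = 60 × 16 = 960.00, centroid at (66.00, 8.00).
gusset: A = ½·52·28 = 728.00, centroid at (53.33, 25.33).
ΣA = 4568.00 mm², ΣAX̄ = 154026.67 mm³, ΣAȲ = 141322.67 mm³.
X̄ = 154026.67/4568.00 = 33.72 mm; Ȳ = 141322.67/4568.00 = 30.94 mm.

X̄ = 33.72 mm, Ȳ = 30.94 mm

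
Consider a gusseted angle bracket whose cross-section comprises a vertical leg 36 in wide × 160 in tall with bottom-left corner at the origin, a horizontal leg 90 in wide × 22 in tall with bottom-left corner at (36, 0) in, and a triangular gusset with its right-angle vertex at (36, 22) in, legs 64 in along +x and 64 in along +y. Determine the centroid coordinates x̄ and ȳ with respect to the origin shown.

Part | A | x̄ᵢ | ȳᵢ | A·x̄ᵢ | A·ȳᵢ
vertical leg | 5760.00 | 18.00 | 80.00 | 103680.00 | 460800.00
horizontal leg | 1980.00 | 81.00 | 11.00 | 160380.00 | 21780.00
gusset | 2048.00 | 57.33 | 43.33 | 117418.67 | 88746.67
Σ | 9788.00 |  |  | 381478.67 | 571326.67
x̄ = 381478.67 / 9788.00 = 38.97 in
ȳ = 571326.67 / 9788.00 = 58.37 in

x̄ = 38.97 in, ȳ = 58.37 in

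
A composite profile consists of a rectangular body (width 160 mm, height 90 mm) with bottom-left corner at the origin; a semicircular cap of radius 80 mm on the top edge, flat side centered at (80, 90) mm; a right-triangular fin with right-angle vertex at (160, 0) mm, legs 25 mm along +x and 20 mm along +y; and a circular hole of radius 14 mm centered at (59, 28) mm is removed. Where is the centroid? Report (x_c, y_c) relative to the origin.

rectangular body: A = 160 × 90 = 14400.00, centroid at (80.00, 45.00).
semicircular top: A = ½π·80² = 10053.10, centroid at (80.00, 123.95).
triangular fin: A = ½·25·20 = 250.00, centroid at (168.33, 6.67).
hole: A = −π·14² = -615.75, centroid at (59.00, 28.00).
ΣA = 24087.34 mm²
ΣAx_c = (14400.00)(80.00) + (10053.10)(80.00) + (250.00)(168.33) + (-615.75)(59.00) = 1962001.68 mm³
ΣAy_c = (14400.00)(45.00) + (10053.10)(123.95) + (250.00)(6.67) + (-615.75)(28.00) = 1878537.62 mm³
x_c = 1962001.68 / 24087.34 = 81.45 mm
y_c = 1878537.62 / 24087.34 = 77.99 mm

x_c = 81.45 mm, y_c = 77.99 mm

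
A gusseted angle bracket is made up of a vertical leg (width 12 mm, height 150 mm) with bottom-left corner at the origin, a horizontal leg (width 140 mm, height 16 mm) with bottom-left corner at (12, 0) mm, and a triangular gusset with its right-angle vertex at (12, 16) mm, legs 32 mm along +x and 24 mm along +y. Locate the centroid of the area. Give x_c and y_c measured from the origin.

x_c = 45.93 mm, y_c = 36.65 mm

vertical leg: A = 12 × 150 = 1800.00, centroid at (6.00, 75.00).
horizontal leg: A = 140 × 16 = 2240.00, centroid at (82.00, 8.00).
gusset: A = ½·32·24 = 384.00, centroid at (22.67, 24.00).
ΣA = 4424.00 mm², ΣAx_c = 203184.00 mm³, ΣAy_c = 162136.00 mm³.
x_c = 203184.00/4424.00 = 45.93 mm; y_c = 162136.00/4424.00 = 36.65 mm.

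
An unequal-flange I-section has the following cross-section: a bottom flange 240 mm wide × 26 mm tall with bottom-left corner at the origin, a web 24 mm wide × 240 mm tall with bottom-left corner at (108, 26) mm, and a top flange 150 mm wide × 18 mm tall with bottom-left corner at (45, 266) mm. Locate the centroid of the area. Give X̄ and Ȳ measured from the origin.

X̄ = 120.00 mm, Ȳ = 113.24 mm

bottom flange: A = 240 × 26 = 6240.00, centroid at (120.00, 13.00).
web: A = 24 × 240 = 5760.00, centroid at (120.00, 146.00).
top flange: A = 150 × 18 = 2700.00, centroid at (120.00, 275.00).
ΣA = 14700.00 mm²
ΣAX̄ = (6240.00)(120.00) + (5760.00)(120.00) + (2700.00)(120.00) = 1764000.00 mm³
ΣAȲ = (6240.00)(13.00) + (5760.00)(146.00) + (2700.00)(275.00) = 1664580.00 mm³
X̄ = 1764000.00 / 14700.00 = 120.00 mm
Ȳ = 1664580.00 / 14700.00 = 113.24 mm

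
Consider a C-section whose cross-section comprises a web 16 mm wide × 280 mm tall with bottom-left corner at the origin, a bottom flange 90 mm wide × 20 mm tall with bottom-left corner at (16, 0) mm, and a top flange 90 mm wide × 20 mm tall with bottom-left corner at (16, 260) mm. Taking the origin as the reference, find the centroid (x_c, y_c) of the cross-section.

Part | A | x̄ᵢ | ȳᵢ | A·x̄ᵢ | A·ȳᵢ
web | 4480.00 | 8.00 | 140.00 | 35840.00 | 627200.00
bottom flange | 1800.00 | 61.00 | 10.00 | 109800.00 | 18000.00
top flange | 1800.00 | 61.00 | 270.00 | 109800.00 | 486000.00
Σ | 8080.00 |  |  | 255440.00 | 1131200.00
x_c = 255440.00 / 8080.00 = 31.61 mm
y_c = 1131200.00 / 8080.00 = 140.00 mm

x_c = 31.61 mm, y_c = 140.00 mm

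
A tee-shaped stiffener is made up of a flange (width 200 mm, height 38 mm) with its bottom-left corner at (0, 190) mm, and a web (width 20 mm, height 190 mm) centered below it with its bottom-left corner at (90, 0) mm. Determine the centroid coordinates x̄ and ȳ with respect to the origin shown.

web: A = 20 × 190 = 3800.00, centroid at (100.00, 95.00).
flange: A = 200 × 38 = 7600.00, centroid at (100.00, 209.00).
ΣA = 11400.00 mm²
ΣAx̄ = (3800.00)(100.00) + (7600.00)(100.00) = 1140000.00 mm³
ΣAȳ = (3800.00)(95.00) + (7600.00)(209.00) = 1949400.00 mm³
x̄ = 1140000.00 / 11400.00 = 100.00 mm
ȳ = 1949400.00 / 11400.00 = 171.00 mm

x̄ = 100.00 mm, ȳ = 171.00 mm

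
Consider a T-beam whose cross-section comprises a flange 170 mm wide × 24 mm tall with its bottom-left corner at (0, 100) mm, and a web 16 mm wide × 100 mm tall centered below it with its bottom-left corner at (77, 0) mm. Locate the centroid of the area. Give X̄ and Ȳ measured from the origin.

X̄ = 85.00 mm, Ȳ = 94.54 mm

web: A = 16 × 100 = 1600.00, centroid at (85.00, 50.00).
flange: A = 170 × 24 = 4080.00, centroid at (85.00, 112.00).
ΣA = 5680.00 mm², ΣAX̄ = 482800.00 mm³, ΣAȲ = 536960.00 mm³.
X̄ = 482800.00/5680.00 = 85.00 mm; Ȳ = 536960.00/5680.00 = 94.54 mm.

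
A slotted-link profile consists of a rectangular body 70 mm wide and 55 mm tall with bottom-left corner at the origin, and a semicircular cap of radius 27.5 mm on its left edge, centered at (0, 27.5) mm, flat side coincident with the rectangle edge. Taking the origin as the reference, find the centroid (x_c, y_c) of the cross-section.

x_c = 24.00 mm, y_c = 27.50 mm

Part | A | x̄ᵢ | ȳᵢ | A·x̄ᵢ | A·ȳᵢ
rectangular body | 3850.00 | 35.00 | 27.50 | 134750.00 | 105875.00
semicircular end | 1187.91 | -11.67 | 27.50 | -13864.58 | 32667.65
Σ | 5037.91 |  |  | 120885.42 | 138542.65
x_c = 120885.42 / 5037.91 = 24.00 mm
y_c = 138542.65 / 5037.91 = 27.50 mm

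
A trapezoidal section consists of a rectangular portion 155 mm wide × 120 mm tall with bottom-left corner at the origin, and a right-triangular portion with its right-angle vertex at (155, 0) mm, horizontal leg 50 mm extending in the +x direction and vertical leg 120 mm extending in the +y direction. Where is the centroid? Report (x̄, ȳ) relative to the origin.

rectangular portion: A = 155 × 120 = 18600.00, centroid at (77.50, 60.00).
triangular portion: A = ½·50·120 = 3000.00, centroid at (171.67, 40.00).
ΣA = 21600.00 mm²
ΣAx̄ = (18600.00)(77.50) + (3000.00)(171.67) = 1956500.00 mm³
ΣAȳ = (18600.00)(60.00) + (3000.00)(40.00) = 1236000.00 mm³
x̄ = 1956500.00 / 21600.00 = 90.58 mm
ȳ = 1236000.00 / 21600.00 = 57.22 mm

x̄ = 90.58 mm, ȳ = 57.22 mm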